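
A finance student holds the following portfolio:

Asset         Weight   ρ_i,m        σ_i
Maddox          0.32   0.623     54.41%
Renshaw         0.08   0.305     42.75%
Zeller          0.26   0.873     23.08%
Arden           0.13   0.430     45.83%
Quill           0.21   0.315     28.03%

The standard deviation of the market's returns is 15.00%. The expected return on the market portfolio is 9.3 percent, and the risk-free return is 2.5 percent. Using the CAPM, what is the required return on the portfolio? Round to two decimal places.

β_Maddox = 0.623 × 54.41% / 15.00% = 2.2598
β_Renshaw = 0.305 × 42.75% / 15.00% = 0.8693
β_Zeller = 0.873 × 23.08% / 15.00% = 1.3433
β_Arden = 0.430 × 45.83% / 15.00% = 1.3138
β_Quill = 0.315 × 28.03% / 15.00% = 0.5886
β_P = Σ w_i β_i = 0.32×2.2598 + 0.08×0.8693 + 0.26×1.3433 + 0.13×1.3138 + 0.21×0.5886 = 1.4363
MRP = 9.3% − 2.5% = 6.80%
E(R_P) = R_f + β_P × MRP = 2.5% + 1.4363 × 6.8% = 12.27%

12.27%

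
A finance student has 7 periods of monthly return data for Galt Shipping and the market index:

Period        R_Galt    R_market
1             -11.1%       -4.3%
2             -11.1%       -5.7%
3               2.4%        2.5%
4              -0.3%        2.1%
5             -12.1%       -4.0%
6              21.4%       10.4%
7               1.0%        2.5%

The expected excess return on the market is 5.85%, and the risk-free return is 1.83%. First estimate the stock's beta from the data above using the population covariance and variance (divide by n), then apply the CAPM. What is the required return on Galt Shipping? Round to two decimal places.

Mean R_i = (-11.1 − 11.1 + 2.4 − 0.3 − 12.1 + 21.4 + 1.0) / 7 = -1.4000%
Mean R_m = (-4.3 − 5.7 + 2.5 + 2.1 − 4.0 + 10.4 + 2.5) / 7 = 0.5000%
Σ(R_i − R̄_i)(R_m − R̄_m) = 394.7300  ⇒  Cov = 394.7300 / 7 = 56.3900
Σ(R_m − R̄_m)² = 190.3000  ⇒  Var(R_m) = 190.3000 / 7 = 27.1857
β = Cov / Var(R_m) = 56.3900 / 27.1857 = 2.0743
E(R) = R_f + β × MRP = 1.83% + 2.0743 × 5.85% = 13.96%

13.96%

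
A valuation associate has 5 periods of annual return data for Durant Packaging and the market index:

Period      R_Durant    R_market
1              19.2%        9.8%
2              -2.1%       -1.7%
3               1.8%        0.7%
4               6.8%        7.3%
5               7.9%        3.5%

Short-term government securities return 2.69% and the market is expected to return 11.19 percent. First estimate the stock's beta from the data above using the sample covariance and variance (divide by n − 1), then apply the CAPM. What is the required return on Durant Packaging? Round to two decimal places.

16.05%

Mean R_i = (19.2 − 2.1 + 1.8 + 6.8 + 7.9) / 5 = 6.7200%
Mean R_m = (9.8 − 1.7 + 0.7 + 7.3 + 3.5) / 5 = 3.9200%
Σ(R_i − R̄_i)(R_m − R̄_m) = 138.5680  ⇒  Cov = 138.5680 / 4 = 34.6420
Σ(R_m − R̄_m)² = 88.1280  ⇒  Var(R_m) = 88.1280 / 4 = 22.0320
β = Cov / Var(R_m) = 34.6420 / 22.0320 = 1.5723
MRP = 11.19% − 2.69% = 8.50%
E(R) = R_f + β × MRP = 2.69% + 1.5723 × 8.50% = 16.05%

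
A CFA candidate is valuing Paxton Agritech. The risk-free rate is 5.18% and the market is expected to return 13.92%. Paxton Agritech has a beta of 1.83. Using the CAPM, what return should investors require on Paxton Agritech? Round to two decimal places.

Market risk premium = E(R_m) − R_f = 13.92% − 5.18% = 8.74%
E(R) = R_f + β × MRP = 5.18% + 1.83 × 8.74% = 21.17%

21.17%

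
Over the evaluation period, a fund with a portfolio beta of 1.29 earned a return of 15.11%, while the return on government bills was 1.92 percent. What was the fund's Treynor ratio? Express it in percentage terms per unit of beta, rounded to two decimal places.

Treynor = (R_P − R_f) / β_P = (15.11% − 1.92%) / 1.2900 = 13.19% / 1.2900 = 10.22%

10.22%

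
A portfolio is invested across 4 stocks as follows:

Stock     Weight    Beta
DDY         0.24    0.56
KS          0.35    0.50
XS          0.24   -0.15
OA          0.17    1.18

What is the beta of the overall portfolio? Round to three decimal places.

0.474

β_P = Σ w_i β_i = 0.24×0.56 + 0.35×0.50 + 0.24×-0.15 + 0.17×1.18 = 0.4740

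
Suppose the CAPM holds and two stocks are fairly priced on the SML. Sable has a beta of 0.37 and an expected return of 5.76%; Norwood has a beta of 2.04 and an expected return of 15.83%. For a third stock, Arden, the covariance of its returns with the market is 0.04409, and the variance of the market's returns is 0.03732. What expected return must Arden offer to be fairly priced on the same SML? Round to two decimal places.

10.65%

MRP = (15.83% − 5.76%) / (2.04 − 0.37) = 6.0299%
R_f = 5.76% − 0.37 × 6.0299% = 3.5289%
β_Arden = Cov / Var(R_m) = 0.04409 / 0.03732 = 1.1814
E(R_Arden) = R_f + β × MRP = 3.5289% + 1.1814 × 6.0299% = 10.65%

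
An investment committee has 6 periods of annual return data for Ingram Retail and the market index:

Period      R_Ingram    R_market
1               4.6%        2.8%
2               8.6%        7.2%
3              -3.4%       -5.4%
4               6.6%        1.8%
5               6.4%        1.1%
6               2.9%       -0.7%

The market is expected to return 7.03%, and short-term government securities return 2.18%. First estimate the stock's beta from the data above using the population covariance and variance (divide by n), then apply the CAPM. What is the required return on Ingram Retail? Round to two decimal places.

Mean R_i = (4.6 + 8.6 − 3.4 + 6.6 + 6.4 + 2.9) / 6 = 4.2833%
Mean R_m = (2.8 + 7.2 − 5.4 + 1.8 + 1.1 − 0.7) / 6 = 1.1333%
Σ(R_i − R̄_i)(R_m − R̄_m) = 80.9233  ⇒  Cov = 80.9233 / 6 = 13.4872
Σ(R_m − R̄_m)² = 86.0733  ⇒  Var(R_m) = 86.0733 / 6 = 14.3456
β = Cov / Var(R_m) = 13.4872 / 14.3456 = 0.9402
MRP = 7.03% − 2.18% = 4.85%
E(R) = R_f + β × MRP = 2.18% + 0.9402 × 4.85% = 6.74%

6.74%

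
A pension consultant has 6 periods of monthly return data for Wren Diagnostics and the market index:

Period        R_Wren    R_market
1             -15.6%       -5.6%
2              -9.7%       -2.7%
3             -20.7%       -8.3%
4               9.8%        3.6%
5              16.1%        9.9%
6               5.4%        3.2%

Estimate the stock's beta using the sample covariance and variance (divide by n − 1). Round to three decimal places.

2.175

Mean R_i = (-15.6 − 9.7 − 20.7 + 9.8 + 16.1 + 5.4) / 6 = -2.4500%
Mean R_m = (-5.6 − 2.7 − 8.3 + 3.6 + 9.9 + 3.2) / 6 = 0.0167%
Σ(R_i − R̄_i)(R_m − R̄_m) = 497.5550  ⇒  Cov = 497.5550 / 5 = 99.5110
Σ(R_m − R̄_m)² = 228.7483  ⇒  Var(R_m) = 228.7483 / 5 = 45.7497
β = Cov / Var(R_m) = 99.5110 / 45.7497 = 2.1751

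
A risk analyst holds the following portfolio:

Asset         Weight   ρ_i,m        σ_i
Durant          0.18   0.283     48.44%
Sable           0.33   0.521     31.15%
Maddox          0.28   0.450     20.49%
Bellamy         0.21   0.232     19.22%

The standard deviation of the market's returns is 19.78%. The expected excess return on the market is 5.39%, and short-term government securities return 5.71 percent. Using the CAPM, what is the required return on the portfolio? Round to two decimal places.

8.80%

β_Durant = 0.283 × 48.44% / 19.78% = 0.6930
β_Sable = 0.521 × 31.15% / 19.78% = 0.8205
β_Maddox = 0.450 × 20.49% / 19.78% = 0.4662
β_Bellamy = 0.232 × 19.22% / 19.78% = 0.2254
β_P = Σ w_i β_i = 0.18×0.6930 + 0.33×0.8205 + 0.28×0.4662 + 0.21×0.2254 = 0.5734
E(R_P) = R_f + β_P × MRP = 5.71% + 0.5734 × 5.39% = 8.80%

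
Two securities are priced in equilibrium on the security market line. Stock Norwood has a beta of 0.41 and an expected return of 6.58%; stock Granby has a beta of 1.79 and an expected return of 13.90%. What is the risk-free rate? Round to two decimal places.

Both satisfy E(R) = R_f + β·MRP, so the slope of the SML is
MRP = (13.90% − 6.58%) / (1.79 − 0.41) = 7.32% / 1.38 = 5.3043%
R_f = E(R_Norwood) − β_Norwood·MRP = 6.58% − 0.41 × 5.3043% = 4.4052%

4.41%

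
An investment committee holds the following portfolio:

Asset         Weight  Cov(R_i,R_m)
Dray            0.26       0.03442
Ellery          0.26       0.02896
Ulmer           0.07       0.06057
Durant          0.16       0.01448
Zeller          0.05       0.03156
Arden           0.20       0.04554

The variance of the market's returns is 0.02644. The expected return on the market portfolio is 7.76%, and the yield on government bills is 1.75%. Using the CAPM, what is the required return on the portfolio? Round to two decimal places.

β_Dray = 0.03442 / 0.02644 = 1.3018
β_Ellery = 0.02896 / 0.02644 = 1.0953
β_Ulmer = 0.06057 / 0.02644 = 2.2908
β_Durant = 0.01448 / 0.02644 = 0.5477
β_Zeller = 0.03156 / 0.02644 = 1.1936
β_Arden = 0.04554 / 0.02644 = 1.7224
β_P = Σ w_i β_i = 0.26×1.3018 + 0.26×1.0953 + 0.07×2.2908 + 0.16×0.5477 + 0.05×1.1936 + 0.20×1.7224 = 1.2754
MRP = 7.76% − 1.75% = 6.01%
E(R_P) = R_f + β_P × MRP = 1.75% + 1.2754 × 6.01% = 9.42%

9.42%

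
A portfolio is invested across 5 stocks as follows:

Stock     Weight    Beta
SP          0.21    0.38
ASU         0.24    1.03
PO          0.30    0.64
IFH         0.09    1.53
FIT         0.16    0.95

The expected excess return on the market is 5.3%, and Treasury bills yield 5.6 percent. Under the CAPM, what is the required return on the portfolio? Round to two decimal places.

9.89%

β_P = Σ w_i β_i = 0.21×0.38 + 0.24×1.03 + 0.30×0.64 + 0.09×1.53 + 0.16×0.95 = 0.8087
E(R_P) = R_f + β_P × MRP = 5.6% + 0.8087 × 5.3% = 9.89%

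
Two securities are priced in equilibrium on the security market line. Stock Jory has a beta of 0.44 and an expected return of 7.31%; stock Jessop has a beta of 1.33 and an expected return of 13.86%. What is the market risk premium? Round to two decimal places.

Both satisfy E(R) = R_f + β·MRP, so the slope of the SML is
MRP = (13.86% − 7.31%) / (1.33 − 0.44) = 6.55% / 0.89 = 7.3596%

7.36%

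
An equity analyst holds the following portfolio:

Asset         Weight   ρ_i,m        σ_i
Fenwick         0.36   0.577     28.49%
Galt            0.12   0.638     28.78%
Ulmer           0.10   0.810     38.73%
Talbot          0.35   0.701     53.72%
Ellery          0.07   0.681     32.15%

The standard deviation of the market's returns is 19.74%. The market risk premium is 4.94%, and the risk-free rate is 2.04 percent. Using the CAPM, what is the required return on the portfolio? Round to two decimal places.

β_Fenwick = 0.577 × 28.49% / 19.74% = 0.8328
β_Galt = 0.638 × 28.78% / 19.74% = 0.9302
β_Ulmer = 0.810 × 38.73% / 19.74% = 1.5892
β_Talbot = 0.701 × 53.72% / 19.74% = 1.9077
β_Ellery = 0.681 × 32.15% / 19.74% = 1.1091
β_P = Σ w_i β_i = 0.36×0.8328 + 0.12×0.9302 + 0.10×1.5892 + 0.35×1.9077 + 0.07×1.1091 = 1.3157
E(R_P) = R_f + β_P × MRP = 2.04% + 1.3157 × 4.94% = 8.54%

8.54%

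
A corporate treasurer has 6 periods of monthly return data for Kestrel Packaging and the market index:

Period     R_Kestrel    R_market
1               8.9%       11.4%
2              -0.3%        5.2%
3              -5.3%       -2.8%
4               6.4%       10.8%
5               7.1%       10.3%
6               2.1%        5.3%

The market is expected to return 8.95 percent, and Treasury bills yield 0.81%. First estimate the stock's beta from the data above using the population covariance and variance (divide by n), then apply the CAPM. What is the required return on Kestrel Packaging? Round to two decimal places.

Mean R_i = (8.9 − 0.3 − 5.3 + 6.4 + 7.1 + 2.1) / 6 = 3.1500%
Mean R_m = (11.4 + 5.2 − 2.8 + 10.8 + 10.3 + 5.3) / 6 = 6.7000%
Σ(R_i − R̄_i)(R_m − R̄_m) = 141.4900  ⇒  Cov = 141.4900 / 6 = 23.5817
Σ(R_m − R̄_m)² = 146.3200  ⇒  Var(R_m) = 146.3200 / 6 = 24.3867
β = Cov / Var(R_m) = 23.5817 / 24.3867 = 0.9670
MRP = 8.95% − 0.81% = 8.14%
E(R) = R_f + β × MRP = 0.81% + 0.9670 × 8.14% = 8.68%

8.68%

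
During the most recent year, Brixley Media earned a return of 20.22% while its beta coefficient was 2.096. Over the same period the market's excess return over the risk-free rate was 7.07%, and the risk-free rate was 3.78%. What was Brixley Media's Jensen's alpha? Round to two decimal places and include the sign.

CAPM benchmark = R_f + β(R_m − R_f) = 3.78% + 2.096 × 7.07% = 18.59872%
α = actual − benchmark = 20.22% − 18.59872% = +1.62%

+1.62%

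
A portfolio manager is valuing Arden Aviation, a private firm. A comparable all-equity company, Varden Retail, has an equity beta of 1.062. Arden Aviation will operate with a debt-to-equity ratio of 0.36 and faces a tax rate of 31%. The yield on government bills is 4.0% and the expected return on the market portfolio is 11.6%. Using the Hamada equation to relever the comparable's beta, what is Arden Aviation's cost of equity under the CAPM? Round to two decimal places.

β_L = β_U × [1 + (1 − t)(D/E)] = 1.062 × [1 + (1 − 0.31) × 0.36]
    = 1.062 × [1 + 0.69 × 0.36] = 1.062 × 1.2484 = 1.3258
MRP = 11.6% − 4.0% = 7.60%
E(R) = R_f + β_L × MRP = 4.0% + 1.3258 × 7.6% = 14.08%

14.08%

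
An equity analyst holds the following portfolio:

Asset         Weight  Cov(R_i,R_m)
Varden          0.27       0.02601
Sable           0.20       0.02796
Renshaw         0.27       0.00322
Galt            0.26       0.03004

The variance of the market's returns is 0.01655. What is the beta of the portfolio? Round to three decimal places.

β_Varden = 0.02601 / 0.01655 = 1.5716
β_Sable = 0.02796 / 0.01655 = 1.6894
β_Renshaw = 0.00322 / 0.01655 = 0.1946
β_Galt = 0.03004 / 0.01655 = 1.8151
β_P = Σ w_i β_i = 0.27×1.5716 + 0.20×1.6894 + 0.27×0.1946 + 0.26×1.8151 = 1.2867

1.287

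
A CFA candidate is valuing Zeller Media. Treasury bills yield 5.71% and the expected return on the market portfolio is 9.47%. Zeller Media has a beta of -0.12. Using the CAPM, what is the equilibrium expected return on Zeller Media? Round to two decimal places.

Market risk premium = E(R_m) − R_f = 9.47% − 5.71% = 3.76%
E(R) = R_f + β × MRP = 5.71% + -0.12 × 3.76% = 5.26%

5.26%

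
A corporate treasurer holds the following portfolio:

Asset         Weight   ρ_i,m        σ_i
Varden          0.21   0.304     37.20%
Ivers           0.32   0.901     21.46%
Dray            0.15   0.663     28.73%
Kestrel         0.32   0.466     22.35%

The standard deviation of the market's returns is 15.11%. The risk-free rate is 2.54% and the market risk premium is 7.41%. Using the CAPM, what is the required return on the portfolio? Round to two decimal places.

β_Varden = 0.304 × 37.20% / 15.11% = 0.7484
β_Ivers = 0.901 × 21.46% / 15.11% = 1.2796
β_Dray = 0.663 × 28.73% / 15.11% = 1.2606
β_Kestrel = 0.466 × 22.35% / 15.11% = 0.6893
β_P = Σ w_i β_i = 0.21×0.7484 + 0.32×1.2796 + 0.15×1.2606 + 0.32×0.6893 = 0.9763
E(R_P) = R_f + β_P × MRP = 2.54% + 0.9763 × 7.41% = 9.77%

9.77%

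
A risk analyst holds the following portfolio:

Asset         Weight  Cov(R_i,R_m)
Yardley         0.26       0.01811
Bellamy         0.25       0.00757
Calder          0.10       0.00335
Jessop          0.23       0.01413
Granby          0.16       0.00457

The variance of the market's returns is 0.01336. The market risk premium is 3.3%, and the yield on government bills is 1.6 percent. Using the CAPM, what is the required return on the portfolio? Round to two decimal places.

4.30%

β_Yardley = 0.01811 / 0.01336 = 1.3555
β_Bellamy = 0.00757 / 0.01336 = 0.5666
β_Calder = 0.00335 / 0.01336 = 0.2507
β_Jessop = 0.01413 / 0.01336 = 1.0576
β_Granby = 0.00457 / 0.01336 = 0.3421
β_P = Σ w_i β_i = 0.26×1.3555 + 0.25×0.5666 + 0.10×0.2507 + 0.23×1.0576 + 0.16×0.3421 = 0.8171
E(R_P) = R_f + β_P × MRP = 1.6% + 0.8171 × 3.3% = 4.30%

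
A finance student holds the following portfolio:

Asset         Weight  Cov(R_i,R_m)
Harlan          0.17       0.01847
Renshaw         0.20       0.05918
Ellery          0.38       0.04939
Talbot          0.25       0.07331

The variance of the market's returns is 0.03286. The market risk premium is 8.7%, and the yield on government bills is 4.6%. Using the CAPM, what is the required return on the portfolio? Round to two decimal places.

18.39%

β_Harlan = 0.01847 / 0.03286 = 0.5621
β_Renshaw = 0.05918 / 0.03286 = 1.8010
β_Ellery = 0.04939 / 0.03286 = 1.5030
β_Talbot = 0.07331 / 0.03286 = 2.2310
β_P = Σ w_i β_i = 0.17×0.5621 + 0.20×1.8010 + 0.38×1.5030 + 0.25×2.2310 = 1.5846
E(R_P) = R_f + β_P × MRP = 4.6% + 1.5846 × 8.7% = 18.39%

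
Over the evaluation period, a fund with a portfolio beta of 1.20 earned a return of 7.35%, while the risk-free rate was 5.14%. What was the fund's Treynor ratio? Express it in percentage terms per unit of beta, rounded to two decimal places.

Treynor = (R_P − R_f) / β_P = (7.35% − 5.14%) / 1.2000 = 2.21% / 1.2000 = 1.84%

1.84%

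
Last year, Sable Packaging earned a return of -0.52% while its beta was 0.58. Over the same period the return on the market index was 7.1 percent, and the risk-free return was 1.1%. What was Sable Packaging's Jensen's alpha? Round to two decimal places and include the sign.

Market excess return = 7.1% − 1.1% = 6.00%
CAPM benchmark = R_f + β(R_m − R_f) = 1.1% + 0.58 × 6.0% = 4.5800%
α = actual − benchmark = -0.52% − 4.5800% = -5.10%

-5.10%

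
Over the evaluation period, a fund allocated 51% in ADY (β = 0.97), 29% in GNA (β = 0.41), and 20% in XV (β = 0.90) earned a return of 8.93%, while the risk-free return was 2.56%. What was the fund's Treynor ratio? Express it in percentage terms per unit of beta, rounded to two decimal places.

8.03%

β_P = 0.51×0.97 + 0.29×0.41 + 0.20×0.90 = 0.7936
Treynor = (R_P − R_f) / β_P = (8.93% − 2.56%) / 0.7936 = 6.37% / 0.7936 = 8.03%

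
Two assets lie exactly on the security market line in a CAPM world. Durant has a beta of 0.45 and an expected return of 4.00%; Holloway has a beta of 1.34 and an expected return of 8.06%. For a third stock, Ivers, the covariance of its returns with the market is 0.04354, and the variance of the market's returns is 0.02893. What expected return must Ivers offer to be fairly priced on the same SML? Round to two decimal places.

MRP = (8.06% − 4.00%) / (1.34 − 0.45) = 4.5618%
R_f = 4.00% − 0.45 × 4.5618% = 1.9472%
β_Ivers = Cov / Var(R_m) = 0.04354 / 0.02893 = 1.5050
E(R_Ivers) = R_f + β × MRP = 1.9472% + 1.5050 × 4.5618% = 8.81%

8.81%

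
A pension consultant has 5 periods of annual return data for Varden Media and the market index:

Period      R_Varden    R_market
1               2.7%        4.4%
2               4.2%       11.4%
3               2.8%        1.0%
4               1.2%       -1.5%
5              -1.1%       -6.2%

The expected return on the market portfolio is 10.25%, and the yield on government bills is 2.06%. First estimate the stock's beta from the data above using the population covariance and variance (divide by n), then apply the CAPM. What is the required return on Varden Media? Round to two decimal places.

4.40%

Mean R_i = (2.7 + 4.2 + 2.8 + 1.2 − 1.1) / 5 = 1.9600%
Mean R_m = (4.4 + 11.4 + 1.0 − 1.5 − 6.2) / 5 = 1.8200%
Σ(R_i − R̄_i)(R_m − R̄_m) = 49.7440  ⇒  Cov = 49.7440 / 5 = 9.9488
Σ(R_m − R̄_m)² = 174.4480  ⇒  Var(R_m) = 174.4480 / 5 = 34.8896
β = Cov / Var(R_m) = 9.9488 / 34.8896 = 0.2852
MRP = 10.25% − 2.06% = 8.19%
E(R) = R_f + β × MRP = 2.06% + 0.2852 × 8.19% = 4.40%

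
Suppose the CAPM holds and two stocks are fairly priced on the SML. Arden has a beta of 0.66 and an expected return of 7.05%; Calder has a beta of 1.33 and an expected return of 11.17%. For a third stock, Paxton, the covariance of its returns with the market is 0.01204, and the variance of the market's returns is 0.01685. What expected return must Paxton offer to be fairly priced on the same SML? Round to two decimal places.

MRP = (11.17% − 7.05%) / (1.33 − 0.66) = 6.1493%
R_f = 7.05% − 0.66 × 6.1493% = 2.9915%
β_Paxton = Cov / Var(R_m) = 0.01204 / 0.01685 = 0.7145
E(R_Paxton) = R_f + β × MRP = 2.9915% + 0.7145 × 6.1493% = 7.39%

7.39%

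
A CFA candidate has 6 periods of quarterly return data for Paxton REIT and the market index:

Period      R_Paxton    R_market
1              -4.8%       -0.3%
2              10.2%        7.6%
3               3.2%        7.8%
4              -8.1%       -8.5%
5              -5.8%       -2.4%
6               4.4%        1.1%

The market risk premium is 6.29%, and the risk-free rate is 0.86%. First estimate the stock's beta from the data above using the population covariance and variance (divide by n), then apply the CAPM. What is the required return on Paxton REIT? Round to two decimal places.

7.12%

Mean R_i = (-4.8 + 10.2 + 3.2 − 8.1 − 5.8 + 4.4) / 6 = -0.1500%
Mean R_m = (-0.3 + 7.6 + 7.8 − 8.5 − 2.4 + 1.1) / 6 = 0.8833%
Σ(R_i − R̄_i)(R_m − R̄_m) = 192.3250  ⇒  Cov = 192.3250 / 6 = 32.0542
Σ(R_m − R̄_m)² = 193.2283  ⇒  Var(R_m) = 193.2283 / 6 = 32.2047
β = Cov / Var(R_m) = 32.0542 / 32.2047 = 0.9953
E(R) = R_f + β × MRP = 0.86% + 0.9953 × 6.29% = 7.12%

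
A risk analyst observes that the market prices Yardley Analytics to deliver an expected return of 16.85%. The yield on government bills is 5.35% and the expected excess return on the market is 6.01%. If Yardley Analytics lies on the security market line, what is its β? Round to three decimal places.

1.913

β = (E(R) − R_f) / MRP = (16.85% − 5.35%) / 6.01% = 11.50% / 6.01% = 1.913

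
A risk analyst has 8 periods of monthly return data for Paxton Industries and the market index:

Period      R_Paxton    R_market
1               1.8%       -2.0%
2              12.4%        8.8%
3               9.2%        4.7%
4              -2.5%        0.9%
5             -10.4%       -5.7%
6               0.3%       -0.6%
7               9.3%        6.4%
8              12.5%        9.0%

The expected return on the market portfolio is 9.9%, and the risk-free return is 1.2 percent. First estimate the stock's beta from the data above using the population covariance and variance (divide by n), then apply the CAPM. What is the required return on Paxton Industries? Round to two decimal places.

Mean R_i = (1.8 + 12.4 + 9.2 − 2.5 − 10.4 + 0.3 + 9.3 + 12.5) / 8 = 4.0750%
Mean R_m = (-2.0 + 8.8 + 4.7 + 0.9 − 5.7 − 0.6 + 6.4 + 9.0) / 8 = 2.6875%
Σ(R_i − R̄_i)(R_m − R̄_m) = 290.0175  ⇒  Cov = 290.0175 / 8 = 36.2522
Σ(R_m − R̄_m)² = 201.3688  ⇒  Var(R_m) = 201.3688 / 8 = 25.1711
β = Cov / Var(R_m) = 36.2522 / 25.1711 = 1.4402
MRP = 9.9% − 1.2% = 8.70%
E(R) = R_f + β × MRP = 1.2% + 1.4402 × 8.7% = 13.73%

13.73%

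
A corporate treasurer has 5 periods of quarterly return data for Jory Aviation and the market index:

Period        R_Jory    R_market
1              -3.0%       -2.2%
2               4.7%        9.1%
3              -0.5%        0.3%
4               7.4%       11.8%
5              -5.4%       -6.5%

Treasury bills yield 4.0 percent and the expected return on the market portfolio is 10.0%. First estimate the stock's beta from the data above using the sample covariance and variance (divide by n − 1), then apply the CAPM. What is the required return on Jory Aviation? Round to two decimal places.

8.13%

Mean R_i = (-3.0 + 4.7 − 0.5 + 7.4 − 5.4) / 5 = 0.6400%
Mean R_m = (-2.2 + 9.1 + 0.3 + 11.8 − 6.5) / 5 = 2.5000%
Σ(R_i − R̄_i)(R_m − R̄_m) = 163.6400  ⇒  Cov = 163.6400 / 4 = 40.9100
Σ(R_m − R̄_m)² = 237.9800  ⇒  Var(R_m) = 237.9800 / 4 = 59.4950
β = Cov / Var(R_m) = 40.9100 / 59.4950 = 0.6876
MRP = 10.0% − 4.0% = 6.00%
E(R) = R_f + β × MRP = 4.0% + 0.6876 × 6.0% = 8.13%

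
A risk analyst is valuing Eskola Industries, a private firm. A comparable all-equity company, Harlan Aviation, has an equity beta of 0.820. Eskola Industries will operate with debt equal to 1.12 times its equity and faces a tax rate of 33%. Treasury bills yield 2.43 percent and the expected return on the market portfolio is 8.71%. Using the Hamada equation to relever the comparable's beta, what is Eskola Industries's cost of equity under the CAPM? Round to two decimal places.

β_L = β_U × [1 + (1 − t)(D/E)] = 0.820 × [1 + (1 − 0.33) × 1.12]
    = 0.820 × [1 + 0.67 × 1.12] = 0.820 × 1.7504 = 1.4353
MRP = 8.71% − 2.43% = 6.28%
E(R) = R_f + β_L × MRP = 2.43% + 1.4353 × 6.28% = 11.44%

11.44%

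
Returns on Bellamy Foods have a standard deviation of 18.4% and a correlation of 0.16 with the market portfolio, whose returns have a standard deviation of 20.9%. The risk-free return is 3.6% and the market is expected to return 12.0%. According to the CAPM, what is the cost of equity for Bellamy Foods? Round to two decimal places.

4.78%

β = ρ × σ_i / σ_m = 0.16 × 18.4% / 20.9% = 0.1409
MRP = 12.0% − 3.6% = 8.40%
E(R) = 3.6% + 0.1409 × 8.4% = 4.78%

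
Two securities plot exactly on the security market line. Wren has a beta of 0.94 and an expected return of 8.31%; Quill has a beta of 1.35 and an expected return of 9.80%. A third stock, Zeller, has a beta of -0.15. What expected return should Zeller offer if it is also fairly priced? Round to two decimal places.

MRP (SML slope) = (9.80% − 8.31%) / (1.35 − 0.94) = 1.49% / 0.41 = 3.6341%
R_f (intercept) = 8.31% − 0.94 × 3.6341% = 4.8939%
E(R_Zeller) = R_f + β × MRP = 4.8939% + -0.15 × 3.6341% = 4.35%

4.35%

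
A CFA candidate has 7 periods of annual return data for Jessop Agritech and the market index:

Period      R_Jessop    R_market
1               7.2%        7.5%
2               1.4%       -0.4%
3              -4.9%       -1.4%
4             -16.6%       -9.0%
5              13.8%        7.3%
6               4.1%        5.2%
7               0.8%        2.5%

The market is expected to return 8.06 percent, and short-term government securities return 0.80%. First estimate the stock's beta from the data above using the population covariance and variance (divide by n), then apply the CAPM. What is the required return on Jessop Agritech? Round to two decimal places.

Mean R_i = (7.2 + 1.4 − 4.9 − 16.6 + 13.8 + 4.1 + 0.8) / 7 = 0.8286%
Mean R_m = (7.5 − 0.4 − 1.4 − 9.0 + 7.3 + 5.2 + 2.5) / 7 = 1.6714%
Σ(R_i − R̄_i)(R_m − R̄_m) = 324.0657  ⇒  Cov = 324.0657 / 7 = 46.2951
Σ(R_m − R̄_m)² = 206.3943  ⇒  Var(R_m) = 206.3943 / 7 = 29.4849
β = Cov / Var(R_m) = 46.2951 / 29.4849 = 1.5701
MRP = 8.06% − 0.80% = 7.26%
E(R) = R_f + β × MRP = 0.80% + 1.5701 × 7.26% = 12.20%

12.20%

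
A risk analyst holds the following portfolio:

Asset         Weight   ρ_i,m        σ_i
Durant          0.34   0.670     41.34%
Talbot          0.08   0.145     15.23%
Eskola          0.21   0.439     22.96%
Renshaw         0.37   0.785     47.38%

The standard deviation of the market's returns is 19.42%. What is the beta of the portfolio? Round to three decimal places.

1.312

β_Durant = 0.670 × 41.34% / 19.42% = 1.4263
β_Talbot = 0.145 × 15.23% / 19.42% = 0.1137
β_Eskola = 0.439 × 22.96% / 19.42% = 0.5190
β_Renshaw = 0.785 × 47.38% / 19.42% = 1.9152
β_P = Σ w_i β_i = 0.34×1.4263 + 0.08×0.1137 + 0.21×0.5190 + 0.37×1.9152 = 1.3117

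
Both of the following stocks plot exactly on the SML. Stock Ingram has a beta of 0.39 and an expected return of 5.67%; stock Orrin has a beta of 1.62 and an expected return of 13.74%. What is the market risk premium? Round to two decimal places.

6.56%

Both satisfy E(R) = R_f + β·MRP, so the slope of the SML is
MRP = (13.74% − 5.67%) / (1.62 − 0.39) = 8.07% / 1.23 = 6.5610%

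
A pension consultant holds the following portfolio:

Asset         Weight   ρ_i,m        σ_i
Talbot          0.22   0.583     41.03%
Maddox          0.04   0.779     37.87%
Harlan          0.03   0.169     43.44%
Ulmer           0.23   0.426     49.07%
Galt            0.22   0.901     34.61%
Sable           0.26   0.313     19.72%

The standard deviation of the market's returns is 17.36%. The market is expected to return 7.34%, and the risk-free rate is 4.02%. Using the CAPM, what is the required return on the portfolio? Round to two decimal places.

7.83%

β_Talbot = 0.583 × 41.03% / 17.36% = 1.3779
β_Maddox = 0.779 × 37.87% / 17.36% = 1.6994
β_Harlan = 0.169 × 43.44% / 17.36% = 0.4229
β_Ulmer = 0.426 × 49.07% / 17.36% = 1.2041
β_Galt = 0.901 × 34.61% / 17.36% = 1.7963
β_Sable = 0.313 × 19.72% / 17.36% = 0.3556
β_P = Σ w_i β_i = 0.22×1.3779 + 0.04×1.6994 + 0.03×0.4229 + 0.23×1.2041 + 0.22×1.7963 + 0.26×0.3556 = 1.1484
MRP = 7.34% − 4.02% = 3.32%
E(R_P) = R_f + β_P × MRP = 4.02% + 1.1484 × 3.32% = 7.83%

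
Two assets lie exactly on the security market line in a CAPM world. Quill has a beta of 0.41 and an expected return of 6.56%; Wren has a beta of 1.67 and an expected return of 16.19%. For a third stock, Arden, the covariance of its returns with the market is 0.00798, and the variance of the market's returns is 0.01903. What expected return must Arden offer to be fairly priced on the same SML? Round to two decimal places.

6.63%

MRP = (16.19% − 6.56%) / (1.67 − 0.41) = 7.6429%
R_f = 6.56% − 0.41 × 7.6429% = 3.4264%
β_Arden = Cov / Var(R_m) = 0.00798 / 0.01903 = 0.4193
E(R_Arden) = R_f + β × MRP = 3.4264% + 0.4193 × 7.6429% = 6.63%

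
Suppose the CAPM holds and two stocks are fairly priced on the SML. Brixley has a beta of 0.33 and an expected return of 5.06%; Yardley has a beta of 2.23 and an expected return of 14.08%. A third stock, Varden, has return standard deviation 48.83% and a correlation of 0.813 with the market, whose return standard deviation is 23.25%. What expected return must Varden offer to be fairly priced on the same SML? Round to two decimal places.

MRP = (14.08% − 5.06%) / (2.23 − 0.33) = 4.7474%
R_f = 5.06% − 0.33 × 4.7474% = 3.4934%
β_Varden = ρ·σ_i/σ_m = 0.813 × 48.83 / 23.25 = 1.7075
E(R_Varden) = R_f + β × MRP = 3.4934% + 1.7075 × 4.7474% = 11.60%

11.60%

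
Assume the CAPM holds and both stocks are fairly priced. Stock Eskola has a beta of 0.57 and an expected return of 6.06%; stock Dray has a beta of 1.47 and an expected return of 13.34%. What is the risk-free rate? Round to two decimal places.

1.45%

Both satisfy E(R) = R_f + β·MRP, so the slope of the SML is
MRP = (13.34% − 6.06%) / (1.47 − 0.57) = 7.28% / 0.90 = 8.0889%
R_f = E(R_Eskola) − β_Eskola·MRP = 6.06% − 0.57 × 8.0889% = 1.4493%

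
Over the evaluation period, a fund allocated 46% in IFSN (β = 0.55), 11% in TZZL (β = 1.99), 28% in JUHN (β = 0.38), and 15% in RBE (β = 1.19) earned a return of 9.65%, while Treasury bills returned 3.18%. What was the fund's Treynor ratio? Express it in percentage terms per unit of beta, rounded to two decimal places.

8.55%

β_P = 0.46×0.55 + 0.11×1.99 + 0.28×0.38 + 0.15×1.19 = 0.7568
Treynor = (R_P − R_f) / β_P = (9.65% − 3.18%) / 0.7568 = 6.47% / 0.7568 = 8.55%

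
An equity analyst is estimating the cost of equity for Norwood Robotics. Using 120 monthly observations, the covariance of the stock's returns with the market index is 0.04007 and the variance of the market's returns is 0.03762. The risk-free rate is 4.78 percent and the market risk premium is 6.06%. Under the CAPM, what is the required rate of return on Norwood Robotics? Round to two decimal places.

11.23%

β = Cov(R_i, R_m) / Var(R_m) = 0.04007 / 0.03762 = 1.0651
E(R) = R_f + β × MRP = 4.78% + 1.0651 × 6.06% = 11.23%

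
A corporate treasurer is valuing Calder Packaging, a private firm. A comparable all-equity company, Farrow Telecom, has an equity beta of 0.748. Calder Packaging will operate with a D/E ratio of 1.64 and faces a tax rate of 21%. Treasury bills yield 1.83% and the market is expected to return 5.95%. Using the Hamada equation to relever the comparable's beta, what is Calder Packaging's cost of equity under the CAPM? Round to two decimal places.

β_L = β_U × [1 + (1 − t)(D/E)] = 0.748 × [1 + (1 − 0.21) × 1.64]
    = 0.748 × [1 + 0.79 × 1.64] = 0.748 × 2.2956 = 1.7171
MRP = 5.95% − 1.83% = 4.12%
E(R) = R_f + β_L × MRP = 1.83% + 1.7171 × 4.12% = 8.90%

8.90%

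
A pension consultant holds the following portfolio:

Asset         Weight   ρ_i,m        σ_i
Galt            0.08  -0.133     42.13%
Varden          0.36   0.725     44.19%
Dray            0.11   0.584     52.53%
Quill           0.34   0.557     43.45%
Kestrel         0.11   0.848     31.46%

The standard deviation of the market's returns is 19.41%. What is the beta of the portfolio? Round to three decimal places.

1.320

β_Galt = -0.133 × 42.13% / 19.41% = -0.2887
β_Varden = 0.725 × 44.19% / 19.41% = 1.6506
β_Dray = 0.584 × 52.53% / 19.41% = 1.5805
β_Quill = 0.557 × 43.45% / 19.41% = 1.2469
β_Kestrel = 0.848 × 31.46% / 19.41% = 1.3745
β_P = Σ w_i β_i = 0.08×-0.2887 + 0.36×1.6506 + 0.11×1.5805 + 0.34×1.2469 + 0.11×1.3745 = 1.3201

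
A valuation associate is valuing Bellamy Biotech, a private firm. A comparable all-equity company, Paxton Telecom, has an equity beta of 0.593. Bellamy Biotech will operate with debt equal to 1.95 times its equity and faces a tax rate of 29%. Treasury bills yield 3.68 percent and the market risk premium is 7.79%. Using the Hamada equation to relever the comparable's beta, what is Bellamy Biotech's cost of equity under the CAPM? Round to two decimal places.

β_L = β_U × [1 + (1 − t)(D/E)] = 0.593 × [1 + (1 − 0.29) × 1.95]
    = 0.593 × [1 + 0.71 × 1.95] = 0.593 × 2.3845 = 1.4140
E(R) = R_f + β_L × MRP = 3.68% + 1.4140 × 7.79% = 14.70%

14.70%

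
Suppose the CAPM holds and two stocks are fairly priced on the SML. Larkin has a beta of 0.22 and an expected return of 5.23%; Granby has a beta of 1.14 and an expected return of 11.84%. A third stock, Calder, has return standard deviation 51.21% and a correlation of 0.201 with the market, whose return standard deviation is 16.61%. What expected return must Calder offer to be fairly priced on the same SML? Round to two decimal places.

8.10%

MRP = (11.84% − 5.23%) / (1.14 − 0.22) = 7.1848%
R_f = 5.23% − 0.22 × 7.1848% = 3.6493%
β_Calder = ρ·σ_i/σ_m = 0.201 × 51.21 / 16.61 = 0.6197
E(R_Calder) = R_f + β × MRP = 3.6493% + 0.6197 × 7.1848% = 8.10%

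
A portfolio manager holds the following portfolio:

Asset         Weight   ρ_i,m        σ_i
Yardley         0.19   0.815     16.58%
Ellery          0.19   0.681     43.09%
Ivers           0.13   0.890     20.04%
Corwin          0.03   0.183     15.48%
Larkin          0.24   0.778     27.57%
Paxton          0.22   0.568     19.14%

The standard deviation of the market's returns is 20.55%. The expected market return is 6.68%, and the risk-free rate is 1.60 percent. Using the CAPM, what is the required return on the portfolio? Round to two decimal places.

6.07%

β_Yardley = 0.815 × 16.58% / 20.55% = 0.6576
β_Ellery = 0.681 × 43.09% / 20.55% = 1.4279
β_Ivers = 0.890 × 20.04% / 20.55% = 0.8679
β_Corwin = 0.183 × 15.48% / 20.55% = 0.1379
β_Larkin = 0.778 × 27.57% / 20.55% = 1.0438
β_Paxton = 0.568 × 19.14% / 20.55% = 0.5290
β_P = Σ w_i β_i = 0.19×0.6576 + 0.19×1.4279 + 0.13×0.8679 + 0.03×0.1379 + 0.24×1.0438 + 0.22×0.5290 = 0.8801
MRP = 6.68% − 1.60% = 5.08%
E(R_P) = R_f + β_P × MRP = 1.60% + 0.8801 × 5.08% = 6.07%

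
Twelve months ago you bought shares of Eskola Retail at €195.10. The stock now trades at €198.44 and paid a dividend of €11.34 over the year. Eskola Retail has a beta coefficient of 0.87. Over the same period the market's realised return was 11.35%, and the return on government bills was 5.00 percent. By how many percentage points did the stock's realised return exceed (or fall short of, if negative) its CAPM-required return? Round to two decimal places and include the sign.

-3.00%

Realised HPR = (P1 + D1 − P0) / P0 = (198.44 + 11.34 − 195.10) / 195.10 = 14.68 / 195.10 = 7.5243%
MRP = 11.35% − 5.00% = 6.35%
CAPM required = R_f + β·MRP = 5.00% + 0.87 × 6.35% = 10.5245%
α = realised − required = 7.5243% − 10.5245% = -3.00%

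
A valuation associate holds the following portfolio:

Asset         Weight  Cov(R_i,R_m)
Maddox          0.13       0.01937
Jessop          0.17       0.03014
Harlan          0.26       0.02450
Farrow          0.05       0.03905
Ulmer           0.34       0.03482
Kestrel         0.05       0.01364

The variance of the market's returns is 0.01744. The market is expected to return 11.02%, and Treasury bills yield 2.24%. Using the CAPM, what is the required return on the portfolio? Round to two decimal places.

β_Maddox = 0.01937 / 0.01744 = 1.1107
β_Jessop = 0.03014 / 0.01744 = 1.7282
β_Harlan = 0.02450 / 0.01744 = 1.4048
β_Farrow = 0.03905 / 0.01744 = 2.2391
β_Ulmer = 0.03482 / 0.01744 = 1.9966
β_Kestrel = 0.01364 / 0.01744 = 0.7821
β_P = Σ w_i β_i = 0.13×1.1107 + 0.17×1.7282 + 0.26×1.4048 + 0.05×2.2391 + 0.34×1.9966 + 0.05×0.7821 = 1.6333
MRP = 11.02% − 2.24% = 8.78%
E(R_P) = R_f + β_P × MRP = 2.24% + 1.6333 × 8.78% = 16.58%

16.58%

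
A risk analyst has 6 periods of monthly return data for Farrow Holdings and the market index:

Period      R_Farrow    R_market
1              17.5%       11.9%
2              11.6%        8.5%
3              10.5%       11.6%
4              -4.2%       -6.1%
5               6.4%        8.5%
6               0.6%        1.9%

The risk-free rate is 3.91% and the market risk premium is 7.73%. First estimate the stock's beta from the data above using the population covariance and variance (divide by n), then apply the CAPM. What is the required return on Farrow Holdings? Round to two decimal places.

12.00%

Mean R_i = (17.5 + 11.6 + 10.5 − 4.2 + 6.4 + 0.6) / 6 = 7.0667%
Mean R_m = (11.9 + 8.5 + 11.6 − 6.1 + 8.5 + 1.9) / 6 = 6.0500%
Σ(R_i − R̄_i)(R_m − R̄_m) = 253.2900  ⇒  Cov = 253.2900 / 6 = 42.2150
Σ(R_m − R̄_m)² = 241.8750  ⇒  Var(R_m) = 241.8750 / 6 = 40.3125
β = Cov / Var(R_m) = 42.2150 / 40.3125 = 1.0472
E(R) = R_f + β × MRP = 3.91% + 1.0472 × 7.73% = 12.00%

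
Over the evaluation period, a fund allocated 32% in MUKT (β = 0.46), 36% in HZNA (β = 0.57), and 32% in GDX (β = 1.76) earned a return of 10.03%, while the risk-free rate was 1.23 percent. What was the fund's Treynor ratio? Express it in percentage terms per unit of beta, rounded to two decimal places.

9.61%

β_P = 0.32×0.46 + 0.36×0.57 + 0.32×1.76 = 0.9156
Treynor = (R_P − R_f) / β_P = (10.03% − 1.23%) / 0.9156 = 8.80% / 0.9156 = 9.61%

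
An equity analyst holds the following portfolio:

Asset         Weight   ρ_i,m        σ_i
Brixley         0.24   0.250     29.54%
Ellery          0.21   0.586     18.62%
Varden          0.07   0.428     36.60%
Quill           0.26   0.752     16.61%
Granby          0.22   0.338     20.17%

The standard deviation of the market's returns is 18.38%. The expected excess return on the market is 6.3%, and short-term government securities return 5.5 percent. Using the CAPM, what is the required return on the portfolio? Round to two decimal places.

8.90%

β_Brixley = 0.250 × 29.54% / 18.38% = 0.4018
β_Ellery = 0.586 × 18.62% / 18.38% = 0.5937
β_Varden = 0.428 × 36.60% / 18.38% = 0.8523
β_Quill = 0.752 × 16.61% / 18.38% = 0.6796
β_Granby = 0.338 × 20.17% / 18.38% = 0.3709
β_P = Σ w_i β_i = 0.24×0.4018 + 0.21×0.5937 + 0.07×0.8523 + 0.26×0.6796 + 0.22×0.3709 = 0.5391
E(R_P) = R_f + β_P × MRP = 5.5% + 0.5391 × 6.3% = 8.90%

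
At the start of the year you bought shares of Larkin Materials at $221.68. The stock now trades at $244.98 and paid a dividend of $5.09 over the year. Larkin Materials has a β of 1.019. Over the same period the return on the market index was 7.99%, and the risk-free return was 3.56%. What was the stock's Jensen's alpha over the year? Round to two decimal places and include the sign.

+4.73%

Realised HPR = (P1 + D1 − P0) / P0 = (244.98 + 5.09 − 221.68) / 221.68 = 28.39 / 221.68 = 12.8067%
MRP = 7.99% − 3.56% = 4.43%
CAPM required = R_f + β·MRP = 3.56% + 1.019 × 4.43% = 8.07417%
α = realised − required = 12.8067% − 8.07417% = +4.73%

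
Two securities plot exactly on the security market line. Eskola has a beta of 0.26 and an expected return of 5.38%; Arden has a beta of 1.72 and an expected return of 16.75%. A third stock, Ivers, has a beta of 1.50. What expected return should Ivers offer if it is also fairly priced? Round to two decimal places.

MRP (SML slope) = (16.75% − 5.38%) / (1.72 − 0.26) = 11.37% / 1.46 = 7.7877%
R_f (intercept) = 5.38% − 0.26 × 7.7877% = 3.3552%
E(R_Ivers) = R_f + β × MRP = 3.3552% + 1.50 × 7.7877% = 15.04%

15.04%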